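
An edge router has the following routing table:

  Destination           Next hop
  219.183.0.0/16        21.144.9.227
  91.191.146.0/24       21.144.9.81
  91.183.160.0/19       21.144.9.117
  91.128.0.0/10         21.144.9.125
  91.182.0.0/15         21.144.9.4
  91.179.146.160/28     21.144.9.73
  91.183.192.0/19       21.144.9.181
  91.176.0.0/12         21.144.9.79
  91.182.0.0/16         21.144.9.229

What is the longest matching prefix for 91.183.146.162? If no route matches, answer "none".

91.182.0.0/15

Entries matching 91.183.146.162:
  91.128.0.0/10 (91.128.0.0 - 91.191.255.255)
  91.176.0.0/12 (91.176.0.0 - 91.191.255.255)
  91.182.0.0/15 (91.182.0.0 - 91.183.255.255)
Most specific is 91.182.0.0/15.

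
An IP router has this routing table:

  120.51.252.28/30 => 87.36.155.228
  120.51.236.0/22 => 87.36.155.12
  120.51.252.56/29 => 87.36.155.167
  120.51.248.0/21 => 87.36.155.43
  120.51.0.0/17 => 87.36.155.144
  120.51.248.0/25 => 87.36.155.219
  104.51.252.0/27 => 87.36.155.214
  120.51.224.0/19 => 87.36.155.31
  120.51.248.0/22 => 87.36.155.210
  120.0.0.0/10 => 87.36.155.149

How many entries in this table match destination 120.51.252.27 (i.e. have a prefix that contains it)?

Prefixes containing 120.51.252.27:
  120.0.0.0/10 (120.0.0.0 - 120.63.255.255)
  120.51.224.0/19 (120.51.224.0 - 120.51.255.255)
  120.51.248.0/21 (120.51.248.0 - 120.51.255.255)
Total matching entries: 3.

3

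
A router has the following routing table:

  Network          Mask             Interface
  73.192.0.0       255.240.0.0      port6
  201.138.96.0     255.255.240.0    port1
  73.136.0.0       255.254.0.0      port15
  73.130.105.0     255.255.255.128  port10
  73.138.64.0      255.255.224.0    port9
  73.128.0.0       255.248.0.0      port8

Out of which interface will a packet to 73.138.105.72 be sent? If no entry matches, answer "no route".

no route

No entry's prefix contains 73.138.105.72; there is no default route.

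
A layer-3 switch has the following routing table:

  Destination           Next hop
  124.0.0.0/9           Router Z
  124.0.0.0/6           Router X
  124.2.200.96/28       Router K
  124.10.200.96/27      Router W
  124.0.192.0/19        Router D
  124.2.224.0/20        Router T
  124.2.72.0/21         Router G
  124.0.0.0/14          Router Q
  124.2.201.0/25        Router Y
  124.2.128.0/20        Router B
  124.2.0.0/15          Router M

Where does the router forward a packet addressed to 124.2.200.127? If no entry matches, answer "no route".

Routes whose prefix contains 124.2.200.127:
  124.0.0.0/6 (124.0.0.0 - 127.255.255.255) -> Router X
  124.0.0.0/9 (124.0.0.0 - 124.127.255.255) -> Router Z
  124.0.0.0/14 (124.0.0.0 - 124.3.255.255) -> Router Q
  124.2.0.0/15 (124.2.0.0 - 124.3.255.255) -> Router M
More-specific entries that do NOT match:
  124.2.200.96/28 (124.2.200.96 - 124.2.200.111) does not contain 124.2.200.127
  124.10.200.96/27 (124.10.200.96 - 124.10.200.127) does not contain 124.2.200.127
  124.2.201.0/25 (124.2.201.0 - 124.2.201.127) does not contain 124.2.200.127
  124.2.72.0/21 (124.2.72.0 - 124.2.79.255) does not contain 124.2.200.127
  124.2.224.0/20 (124.2.224.0 - 124.2.239.255) does not contain 124.2.200.127
  124.2.128.0/20 (124.2.128.0 - 124.2.143.255) does not contain 124.2.200.127
  124.0.192.0/19 (124.0.192.0 - 124.0.223.255) does not contain 124.2.200.127
Longest matching prefix is /15 -> next hop Router M.

Router M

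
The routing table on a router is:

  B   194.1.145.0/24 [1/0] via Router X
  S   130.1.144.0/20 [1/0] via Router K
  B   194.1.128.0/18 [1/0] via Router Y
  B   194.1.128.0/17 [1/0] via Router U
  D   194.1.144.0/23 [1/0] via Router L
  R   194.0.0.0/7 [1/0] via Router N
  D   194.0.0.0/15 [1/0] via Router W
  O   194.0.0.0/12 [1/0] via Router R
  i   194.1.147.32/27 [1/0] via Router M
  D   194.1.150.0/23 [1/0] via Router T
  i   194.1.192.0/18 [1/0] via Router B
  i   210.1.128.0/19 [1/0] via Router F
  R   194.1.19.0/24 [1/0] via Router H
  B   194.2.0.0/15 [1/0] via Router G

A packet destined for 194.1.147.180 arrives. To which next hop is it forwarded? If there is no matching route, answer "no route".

Routes whose prefix contains 194.1.147.180:
  194.0.0.0/7 (194.0.0.0 - 195.255.255.255) -> Router N
  194.0.0.0/12 (194.0.0.0 - 194.15.255.255) -> Router R
  194.0.0.0/15 (194.0.0.0 - 194.1.255.255) -> Router W
  194.1.128.0/17 (194.1.128.0 - 194.1.255.255) -> Router U
  194.1.128.0/18 (194.1.128.0 - 194.1.191.255) -> Router Y
More-specific entries that do NOT match:
  194.1.147.32/27 (194.1.147.32 - 194.1.147.63) does not contain 194.1.147.180
  194.1.145.0/24 (194.1.145.0 - 194.1.145.255) does not contain 194.1.147.180
  194.1.19.0/24 (194.1.19.0 - 194.1.19.255) does not contain 194.1.147.180
  194.1.144.0/23 (194.1.144.0 - 194.1.145.255) does not contain 194.1.147.180
  194.1.150.0/23 (194.1.150.0 - 194.1.151.255) does not contain 194.1.147.180
  130.1.144.0/20 (130.1.144.0 - 130.1.159.255) does not contain 194.1.147.180
  210.1.128.0/19 (210.1.128.0 - 210.1.159.255) does not contain 194.1.147.180
Longest matching prefix is /18 -> next hop Router Y.

Router Y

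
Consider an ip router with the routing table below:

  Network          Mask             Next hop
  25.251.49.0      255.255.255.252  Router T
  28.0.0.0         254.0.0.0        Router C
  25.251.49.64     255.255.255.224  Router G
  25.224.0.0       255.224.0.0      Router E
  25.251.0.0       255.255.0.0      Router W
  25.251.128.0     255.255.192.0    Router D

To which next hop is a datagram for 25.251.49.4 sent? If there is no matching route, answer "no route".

Router W

Routes whose prefix contains 25.251.49.4:
  25.224.0.0/11 (25.224.0.0 - 25.255.255.255) -> Router E
  25.251.0.0/16 (25.251.0.0 - 25.251.255.255) -> Router W
More-specific entries that do NOT match:
  25.251.49.0/30 (25.251.49.0 - 25.251.49.3) does not contain 25.251.49.4
  25.251.49.64/27 (25.251.49.64 - 25.251.49.95) does not contain 25.251.49.4
  25.251.128.0/18 (25.251.128.0 - 25.251.191.255) does not contain 25.251.49.4
Longest matching prefix is /16 -> next hop Router W.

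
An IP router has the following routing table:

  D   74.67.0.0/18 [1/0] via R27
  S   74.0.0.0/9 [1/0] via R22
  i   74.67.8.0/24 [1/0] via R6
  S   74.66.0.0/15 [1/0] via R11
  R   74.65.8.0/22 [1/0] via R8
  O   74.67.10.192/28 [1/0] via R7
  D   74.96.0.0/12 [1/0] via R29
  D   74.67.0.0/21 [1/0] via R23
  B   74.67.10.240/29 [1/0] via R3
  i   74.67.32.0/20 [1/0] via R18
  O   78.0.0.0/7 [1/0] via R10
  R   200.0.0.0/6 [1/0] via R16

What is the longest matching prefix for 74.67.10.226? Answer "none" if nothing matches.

74.67.0.0/18

Entries matching 74.67.10.226:
  74.0.0.0/9 (74.0.0.0 - 74.127.255.255)
  74.66.0.0/15 (74.66.0.0 - 74.67.255.255)
  74.67.0.0/18 (74.67.0.0 - 74.67.63.255)
Most specific is 74.67.0.0/18.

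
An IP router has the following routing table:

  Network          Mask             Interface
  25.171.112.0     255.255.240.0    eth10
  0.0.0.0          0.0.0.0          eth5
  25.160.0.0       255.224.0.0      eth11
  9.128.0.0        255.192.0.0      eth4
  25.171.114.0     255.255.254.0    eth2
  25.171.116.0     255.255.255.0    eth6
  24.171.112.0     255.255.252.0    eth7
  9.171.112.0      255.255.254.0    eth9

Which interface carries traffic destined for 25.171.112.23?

Routes whose prefix contains 25.171.112.23:
  0.0.0.0/0 (default, matches everything) -> eth5
  25.160.0.0/11 (25.160.0.0 - 25.191.255.255) -> eth11
  25.171.112.0/20 (25.171.112.0 - 25.171.127.255) -> eth10
More-specific entries that do NOT match:
  25.171.116.0/24 (25.171.116.0 - 25.171.116.255) does not contain 25.171.112.23
  25.171.114.0/23 (25.171.114.0 - 25.171.115.255) does not contain 25.171.112.23
  9.171.112.0/23 (9.171.112.0 - 9.171.113.255) does not contain 25.171.112.23
  24.171.112.0/22 (24.171.112.0 - 24.171.115.255) does not contain 25.171.112.23
Longest matching prefix is /20 -> interface eth10.

eth10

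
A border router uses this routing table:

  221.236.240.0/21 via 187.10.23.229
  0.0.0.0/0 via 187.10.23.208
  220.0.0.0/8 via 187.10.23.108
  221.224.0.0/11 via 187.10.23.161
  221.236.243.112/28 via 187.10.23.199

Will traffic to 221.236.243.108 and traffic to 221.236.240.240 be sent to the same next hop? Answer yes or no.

yes

221.236.243.108: longest match 221.236.240.0/21 -> 187.10.23.229
221.236.240.240: longest match 221.236.240.0/21 -> 187.10.23.229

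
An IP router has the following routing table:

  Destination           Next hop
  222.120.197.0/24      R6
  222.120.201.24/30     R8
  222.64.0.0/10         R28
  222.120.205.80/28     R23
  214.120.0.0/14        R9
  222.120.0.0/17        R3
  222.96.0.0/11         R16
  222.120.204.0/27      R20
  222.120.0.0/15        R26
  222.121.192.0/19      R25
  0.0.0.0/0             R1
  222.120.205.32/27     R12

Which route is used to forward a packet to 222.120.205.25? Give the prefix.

Entries matching 222.120.205.25:
  0.0.0.0/0 (default, matches everything)
  222.64.0.0/10 (222.64.0.0 - 222.127.255.255)
  222.96.0.0/11 (222.96.0.0 - 222.127.255.255)
  222.120.0.0/15 (222.120.0.0 - 222.121.255.255)
Most specific is 222.120.0.0/15.

222.120.0.0/15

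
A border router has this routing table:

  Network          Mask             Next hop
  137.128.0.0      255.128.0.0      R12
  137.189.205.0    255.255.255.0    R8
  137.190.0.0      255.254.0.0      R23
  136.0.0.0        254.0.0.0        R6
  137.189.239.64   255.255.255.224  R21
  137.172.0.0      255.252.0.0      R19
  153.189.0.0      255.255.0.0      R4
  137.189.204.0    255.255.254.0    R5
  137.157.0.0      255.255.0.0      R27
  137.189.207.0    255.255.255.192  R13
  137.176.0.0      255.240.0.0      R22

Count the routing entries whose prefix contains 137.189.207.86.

3

Prefixes containing 137.189.207.86:
  136.0.0.0/7 (136.0.0.0 - 137.255.255.255)
  137.128.0.0/9 (137.128.0.0 - 137.255.255.255)
  137.176.0.0/12 (137.176.0.0 - 137.191.255.255)
Total matching entries: 3.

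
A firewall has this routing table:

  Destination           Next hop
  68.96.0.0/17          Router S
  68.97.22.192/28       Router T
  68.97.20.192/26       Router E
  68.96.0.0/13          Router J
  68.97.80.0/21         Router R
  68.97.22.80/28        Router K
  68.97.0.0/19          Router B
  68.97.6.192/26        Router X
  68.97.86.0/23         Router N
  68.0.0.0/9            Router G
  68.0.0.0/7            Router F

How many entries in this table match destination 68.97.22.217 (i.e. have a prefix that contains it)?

4

Prefixes containing 68.97.22.217:
  68.0.0.0/7 (68.0.0.0 - 69.255.255.255)
  68.0.0.0/9 (68.0.0.0 - 68.127.255.255)
  68.96.0.0/13 (68.96.0.0 - 68.103.255.255)
  68.97.0.0/19 (68.97.0.0 - 68.97.31.255)
Total matching entries: 4.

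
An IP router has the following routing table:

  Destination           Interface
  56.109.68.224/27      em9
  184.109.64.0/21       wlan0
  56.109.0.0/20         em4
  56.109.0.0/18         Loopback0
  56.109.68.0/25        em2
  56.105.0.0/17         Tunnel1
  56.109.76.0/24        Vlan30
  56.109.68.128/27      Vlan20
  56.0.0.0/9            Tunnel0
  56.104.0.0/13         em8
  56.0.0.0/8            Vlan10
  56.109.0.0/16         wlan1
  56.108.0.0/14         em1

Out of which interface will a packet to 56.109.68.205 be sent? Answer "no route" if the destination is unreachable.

Routes whose prefix contains 56.109.68.205:
  56.0.0.0/8 (56.0.0.0 - 56.255.255.255) -> Vlan10
  56.0.0.0/9 (56.0.0.0 - 56.127.255.255) -> Tunnel0
  56.104.0.0/13 (56.104.0.0 - 56.111.255.255) -> em8
  56.108.0.0/14 (56.108.0.0 - 56.111.255.255) -> em1
  56.109.0.0/16 (56.109.0.0 - 56.109.255.255) -> wlan1
More-specific entries that do NOT match:
  56.109.68.224/27 (56.109.68.224 - 56.109.68.255) does not contain 56.109.68.205
  56.109.68.128/27 (56.109.68.128 - 56.109.68.159) does not contain 56.109.68.205
  56.109.68.0/25 (56.109.68.0 - 56.109.68.127) does not contain 56.109.68.205
  56.109.76.0/24 (56.109.76.0 - 56.109.76.255) does not contain 56.109.68.205
  184.109.64.0/21 (184.109.64.0 - 184.109.71.255) does not contain 56.109.68.205
  56.109.0.0/20 (56.109.0.0 - 56.109.15.255) does not contain 56.109.68.205
  56.109.0.0/18 (56.109.0.0 - 56.109.63.255) does not contain 56.109.68.205
  56.105.0.0/17 (56.105.0.0 - 56.105.127.255) does not contain 56.109.68.205
Longest matching prefix is /16 -> interface wlan1.

wlan1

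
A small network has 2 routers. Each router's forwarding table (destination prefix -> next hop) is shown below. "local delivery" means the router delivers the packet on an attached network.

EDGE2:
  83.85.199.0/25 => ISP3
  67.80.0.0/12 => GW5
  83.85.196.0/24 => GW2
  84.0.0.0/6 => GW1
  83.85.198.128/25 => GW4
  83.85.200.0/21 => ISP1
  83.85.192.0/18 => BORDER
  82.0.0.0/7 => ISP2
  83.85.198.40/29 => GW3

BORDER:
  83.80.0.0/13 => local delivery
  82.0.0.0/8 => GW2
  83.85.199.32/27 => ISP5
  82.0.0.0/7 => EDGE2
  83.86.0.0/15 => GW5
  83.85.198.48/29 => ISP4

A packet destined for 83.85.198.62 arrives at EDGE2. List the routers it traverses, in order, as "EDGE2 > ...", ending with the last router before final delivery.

At EDGE2: longest match for 83.85.198.62 is 83.85.192.0/18 -> BORDER
At BORDER: longest match for 83.85.198.62 is 83.80.0.0/13 -> local delivery

EDGE2 > BORDER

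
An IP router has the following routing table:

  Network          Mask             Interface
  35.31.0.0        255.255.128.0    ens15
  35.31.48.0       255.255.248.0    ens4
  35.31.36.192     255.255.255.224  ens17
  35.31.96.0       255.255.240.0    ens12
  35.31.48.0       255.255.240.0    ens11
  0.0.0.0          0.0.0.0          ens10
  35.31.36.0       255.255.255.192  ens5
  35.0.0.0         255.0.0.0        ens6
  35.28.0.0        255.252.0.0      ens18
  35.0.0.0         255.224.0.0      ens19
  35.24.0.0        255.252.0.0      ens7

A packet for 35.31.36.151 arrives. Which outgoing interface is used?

Routes whose prefix contains 35.31.36.151:
  0.0.0.0/0 (default, matches everything) -> ens10
  35.0.0.0/8 (35.0.0.0 - 35.255.255.255) -> ens6
  35.0.0.0/11 (35.0.0.0 - 35.31.255.255) -> ens19
  35.28.0.0/14 (35.28.0.0 - 35.31.255.255) -> ens18
  35.31.0.0/17 (35.31.0.0 - 35.31.127.255) -> ens15
More-specific entries that do NOT match:
  35.31.36.192/27 (35.31.36.192 - 35.31.36.223) does not contain 35.31.36.151
  35.31.36.0/26 (35.31.36.0 - 35.31.36.63) does not contain 35.31.36.151
  35.31.48.0/21 (35.31.48.0 - 35.31.55.255) does not contain 35.31.36.151
  35.31.96.0/20 (35.31.96.0 - 35.31.111.255) does not contain 35.31.36.151
  35.31.48.0/20 (35.31.48.0 - 35.31.63.255) does not contain 35.31.36.151
Longest matching prefix is /17 -> interface ens15.

ens15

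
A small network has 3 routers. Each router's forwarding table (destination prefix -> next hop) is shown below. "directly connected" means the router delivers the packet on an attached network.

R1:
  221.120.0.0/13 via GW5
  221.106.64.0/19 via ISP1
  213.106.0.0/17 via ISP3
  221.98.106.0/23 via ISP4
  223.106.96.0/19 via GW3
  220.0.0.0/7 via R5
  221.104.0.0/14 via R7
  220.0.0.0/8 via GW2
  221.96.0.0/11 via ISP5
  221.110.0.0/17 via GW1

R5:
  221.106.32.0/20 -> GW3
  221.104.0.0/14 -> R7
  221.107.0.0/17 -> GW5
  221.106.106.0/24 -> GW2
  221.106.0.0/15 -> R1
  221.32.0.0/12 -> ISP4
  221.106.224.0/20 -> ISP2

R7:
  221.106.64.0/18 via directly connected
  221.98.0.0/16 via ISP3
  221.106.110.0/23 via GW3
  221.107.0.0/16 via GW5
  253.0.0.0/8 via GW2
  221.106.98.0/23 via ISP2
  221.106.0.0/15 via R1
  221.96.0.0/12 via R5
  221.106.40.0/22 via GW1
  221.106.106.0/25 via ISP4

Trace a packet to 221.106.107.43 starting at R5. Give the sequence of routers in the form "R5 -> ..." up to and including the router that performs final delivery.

At R5: longest match for 221.106.107.43 is 221.106.0.0/15 -> R1
At R1: longest match for 221.106.107.43 is 221.104.0.0/14 -> R7
At R7: longest match for 221.106.107.43 is 221.106.64.0/18 -> directly connected

R5 -> R1 -> R7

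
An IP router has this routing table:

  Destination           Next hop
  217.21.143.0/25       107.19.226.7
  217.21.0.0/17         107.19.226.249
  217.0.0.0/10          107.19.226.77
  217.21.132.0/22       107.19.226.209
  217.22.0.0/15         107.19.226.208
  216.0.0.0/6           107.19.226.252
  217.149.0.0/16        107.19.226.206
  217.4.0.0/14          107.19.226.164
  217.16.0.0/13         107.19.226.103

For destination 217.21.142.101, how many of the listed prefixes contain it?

3

Prefixes containing 217.21.142.101:
  216.0.0.0/6 (216.0.0.0 - 219.255.255.255)
  217.0.0.0/10 (217.0.0.0 - 217.63.255.255)
  217.16.0.0/13 (217.16.0.0 - 217.23.255.255)
Total matching entries: 3.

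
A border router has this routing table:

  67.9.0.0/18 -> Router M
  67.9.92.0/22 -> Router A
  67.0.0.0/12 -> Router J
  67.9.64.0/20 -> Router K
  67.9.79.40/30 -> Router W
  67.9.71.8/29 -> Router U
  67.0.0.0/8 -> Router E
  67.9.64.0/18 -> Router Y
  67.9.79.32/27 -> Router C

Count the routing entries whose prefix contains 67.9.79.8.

Prefixes containing 67.9.79.8:
  67.0.0.0/8 (67.0.0.0 - 67.255.255.255)
  67.0.0.0/12 (67.0.0.0 - 67.15.255.255)
  67.9.64.0/18 (67.9.64.0 - 67.9.127.255)
  67.9.64.0/20 (67.9.64.0 - 67.9.79.255)
Total matching entries: 4.

4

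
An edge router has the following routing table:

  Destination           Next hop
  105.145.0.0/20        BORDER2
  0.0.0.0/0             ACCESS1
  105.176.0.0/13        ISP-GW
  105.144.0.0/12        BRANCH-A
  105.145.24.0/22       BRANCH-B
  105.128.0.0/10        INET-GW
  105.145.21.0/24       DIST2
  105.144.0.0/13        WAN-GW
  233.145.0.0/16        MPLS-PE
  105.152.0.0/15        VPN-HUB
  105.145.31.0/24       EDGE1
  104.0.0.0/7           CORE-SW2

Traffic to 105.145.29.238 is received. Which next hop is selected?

Routes whose prefix contains 105.145.29.238:
  0.0.0.0/0 (default, matches everything) -> ACCESS1
  104.0.0.0/7 (104.0.0.0 - 105.255.255.255) -> CORE-SW2
  105.128.0.0/10 (105.128.0.0 - 105.191.255.255) -> INET-GW
  105.144.0.0/12 (105.144.0.0 - 105.159.255.255) -> BRANCH-A
  105.144.0.0/13 (105.144.0.0 - 105.151.255.255) -> WAN-GW
More-specific entries that do NOT match:
  105.145.21.0/24 (105.145.21.0 - 105.145.21.255) does not contain 105.145.29.238
  105.145.31.0/24 (105.145.31.0 - 105.145.31.255) does not contain 105.145.29.238
  105.145.24.0/22 (105.145.24.0 - 105.145.27.255) does not contain 105.145.29.238
  105.145.0.0/20 (105.145.0.0 - 105.145.15.255) does not contain 105.145.29.238
  233.145.0.0/16 (233.145.0.0 - 233.145.255.255) does not contain 105.145.29.238
  105.152.0.0/15 (105.152.0.0 - 105.153.255.255) does not contain 105.145.29.238
Longest matching prefix is /13 -> next hop WAN-GW.

WAN-GW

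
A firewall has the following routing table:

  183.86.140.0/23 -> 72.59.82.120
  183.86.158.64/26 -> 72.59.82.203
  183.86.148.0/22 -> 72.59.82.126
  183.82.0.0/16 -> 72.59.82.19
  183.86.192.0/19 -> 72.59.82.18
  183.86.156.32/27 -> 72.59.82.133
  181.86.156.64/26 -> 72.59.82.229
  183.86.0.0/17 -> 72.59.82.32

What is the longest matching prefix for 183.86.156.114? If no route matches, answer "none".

none

183.86.156.114 is outside every listed prefix and there is no default route.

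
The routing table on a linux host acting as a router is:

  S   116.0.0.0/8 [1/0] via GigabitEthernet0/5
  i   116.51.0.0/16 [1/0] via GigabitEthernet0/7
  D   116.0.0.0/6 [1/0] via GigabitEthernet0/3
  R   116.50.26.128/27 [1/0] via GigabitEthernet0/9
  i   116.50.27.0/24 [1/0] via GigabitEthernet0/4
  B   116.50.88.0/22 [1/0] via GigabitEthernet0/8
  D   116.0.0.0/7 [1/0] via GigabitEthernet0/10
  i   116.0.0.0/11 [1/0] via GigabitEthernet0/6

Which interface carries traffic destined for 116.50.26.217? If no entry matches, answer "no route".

Routes whose prefix contains 116.50.26.217:
  116.0.0.0/6 (116.0.0.0 - 119.255.255.255) -> GigabitEthernet0/3
  116.0.0.0/7 (116.0.0.0 - 117.255.255.255) -> GigabitEthernet0/10
  116.0.0.0/8 (116.0.0.0 - 116.255.255.255) -> GigabitEthernet0/5
More-specific entries that do NOT match:
  116.50.26.128/27 (116.50.26.128 - 116.50.26.159) does not contain 116.50.26.217
  116.50.27.0/24 (116.50.27.0 - 116.50.27.255) does not contain 116.50.26.217
  116.50.88.0/22 (116.50.88.0 - 116.50.91.255) does not contain 116.50.26.217
  116.51.0.0/16 (116.51.0.0 - 116.51.255.255) does not contain 116.50.26.217
  116.0.0.0/11 (116.0.0.0 - 116.31.255.255) does not contain 116.50.26.217
Longest matching prefix is /8 -> interface GigabitEthernet0/5.

GigabitEthernet0/5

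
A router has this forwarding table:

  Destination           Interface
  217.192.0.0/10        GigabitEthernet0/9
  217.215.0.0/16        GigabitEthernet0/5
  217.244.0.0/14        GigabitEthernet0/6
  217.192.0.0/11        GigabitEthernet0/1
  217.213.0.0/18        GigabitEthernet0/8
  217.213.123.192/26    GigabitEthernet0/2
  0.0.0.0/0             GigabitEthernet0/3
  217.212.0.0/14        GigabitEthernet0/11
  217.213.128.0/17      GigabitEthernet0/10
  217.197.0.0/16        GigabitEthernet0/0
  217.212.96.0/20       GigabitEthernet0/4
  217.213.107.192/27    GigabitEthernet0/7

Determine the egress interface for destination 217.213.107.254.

GigabitEthernet0/11

Routes whose prefix contains 217.213.107.254:
  0.0.0.0/0 (default, matches everything) -> GigabitEthernet0/3
  217.192.0.0/10 (217.192.0.0 - 217.255.255.255) -> GigabitEthernet0/9
  217.192.0.0/11 (217.192.0.0 - 217.223.255.255) -> GigabitEthernet0/1
  217.212.0.0/14 (217.212.0.0 - 217.215.255.255) -> GigabitEthernet0/11
More-specific entries that do NOT match:
  217.213.107.192/27 (217.213.107.192 - 217.213.107.223) does not contain 217.213.107.254
  217.213.123.192/26 (217.213.123.192 - 217.213.123.255) does not contain 217.213.107.254
  217.212.96.0/20 (217.212.96.0 - 217.212.111.255) does not contain 217.213.107.254
  217.213.0.0/18 (217.213.0.0 - 217.213.63.255) does not contain 217.213.107.254
  217.213.128.0/17 (217.213.128.0 - 217.213.255.255) does not contain 217.213.107.254
  217.215.0.0/16 (217.215.0.0 - 217.215.255.255) does not contain 217.213.107.254
  217.197.0.0/16 (217.197.0.0 - 217.197.255.255) does not contain 217.213.107.254
Longest matching prefix is /14 -> interface GigabitEthernet0/11.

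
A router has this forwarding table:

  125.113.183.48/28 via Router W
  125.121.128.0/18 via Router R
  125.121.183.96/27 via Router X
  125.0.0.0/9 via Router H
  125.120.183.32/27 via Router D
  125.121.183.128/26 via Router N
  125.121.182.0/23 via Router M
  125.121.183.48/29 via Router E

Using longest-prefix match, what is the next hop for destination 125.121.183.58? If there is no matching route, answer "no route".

Router M

Routes whose prefix contains 125.121.183.58:
  125.0.0.0/9 (125.0.0.0 - 125.127.255.255) -> Router H
  125.121.128.0/18 (125.121.128.0 - 125.121.191.255) -> Router R
  125.121.182.0/23 (125.121.182.0 - 125.121.183.255) -> Router M
More-specific entries that do NOT match:
  125.121.183.48/29 (125.121.183.48 - 125.121.183.55) does not contain 125.121.183.58
  125.113.183.48/28 (125.113.183.48 - 125.113.183.63) does not contain 125.121.183.58
  125.121.183.96/27 (125.121.183.96 - 125.121.183.127) does not contain 125.121.183.58
  125.120.183.32/27 (125.120.183.32 - 125.120.183.63) does not contain 125.121.183.58
  125.121.183.128/26 (125.121.183.128 - 125.121.183.191) does not contain 125.121.183.58
Longest matching prefix is /23 -> next hop Router M.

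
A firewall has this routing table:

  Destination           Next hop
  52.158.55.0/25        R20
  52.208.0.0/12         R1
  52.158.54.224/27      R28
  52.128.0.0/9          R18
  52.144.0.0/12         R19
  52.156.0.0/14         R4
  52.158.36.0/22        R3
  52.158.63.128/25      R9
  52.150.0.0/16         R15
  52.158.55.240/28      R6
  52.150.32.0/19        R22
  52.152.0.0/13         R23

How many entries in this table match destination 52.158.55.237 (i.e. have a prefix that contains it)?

4

Prefixes containing 52.158.55.237:
  52.128.0.0/9 (52.128.0.0 - 52.255.255.255)
  52.144.0.0/12 (52.144.0.0 - 52.159.255.255)
  52.152.0.0/13 (52.152.0.0 - 52.159.255.255)
  52.156.0.0/14 (52.156.0.0 - 52.159.255.255)
Total matching entries: 4.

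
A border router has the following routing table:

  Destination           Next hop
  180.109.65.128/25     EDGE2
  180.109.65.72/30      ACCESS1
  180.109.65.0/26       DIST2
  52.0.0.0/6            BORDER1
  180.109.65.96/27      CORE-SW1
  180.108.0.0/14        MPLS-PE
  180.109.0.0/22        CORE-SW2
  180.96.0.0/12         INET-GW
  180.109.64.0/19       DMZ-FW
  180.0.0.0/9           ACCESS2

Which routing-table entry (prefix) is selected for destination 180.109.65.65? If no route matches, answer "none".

Entries matching 180.109.65.65:
  180.0.0.0/9 (180.0.0.0 - 180.127.255.255)
  180.96.0.0/12 (180.96.0.0 - 180.111.255.255)
  180.108.0.0/14 (180.108.0.0 - 180.111.255.255)
  180.109.64.0/19 (180.109.64.0 - 180.109.95.255)
Most specific is 180.109.64.0/19.

180.109.64.0/19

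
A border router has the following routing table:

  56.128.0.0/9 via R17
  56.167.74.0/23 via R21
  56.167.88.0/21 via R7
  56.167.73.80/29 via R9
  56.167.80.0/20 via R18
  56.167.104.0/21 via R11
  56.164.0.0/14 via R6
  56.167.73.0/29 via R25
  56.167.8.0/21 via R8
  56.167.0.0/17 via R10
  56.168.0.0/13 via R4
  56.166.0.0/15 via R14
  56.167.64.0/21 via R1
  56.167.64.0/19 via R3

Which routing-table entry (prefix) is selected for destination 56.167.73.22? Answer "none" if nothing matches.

Entries matching 56.167.73.22:
  56.128.0.0/9 (56.128.0.0 - 56.255.255.255)
  56.164.0.0/14 (56.164.0.0 - 56.167.255.255)
  56.166.0.0/15 (56.166.0.0 - 56.167.255.255)
  56.167.0.0/17 (56.167.0.0 - 56.167.127.255)
  56.167.64.0/19 (56.167.64.0 - 56.167.95.255)
Most specific is 56.167.64.0/19.

56.167.64.0/19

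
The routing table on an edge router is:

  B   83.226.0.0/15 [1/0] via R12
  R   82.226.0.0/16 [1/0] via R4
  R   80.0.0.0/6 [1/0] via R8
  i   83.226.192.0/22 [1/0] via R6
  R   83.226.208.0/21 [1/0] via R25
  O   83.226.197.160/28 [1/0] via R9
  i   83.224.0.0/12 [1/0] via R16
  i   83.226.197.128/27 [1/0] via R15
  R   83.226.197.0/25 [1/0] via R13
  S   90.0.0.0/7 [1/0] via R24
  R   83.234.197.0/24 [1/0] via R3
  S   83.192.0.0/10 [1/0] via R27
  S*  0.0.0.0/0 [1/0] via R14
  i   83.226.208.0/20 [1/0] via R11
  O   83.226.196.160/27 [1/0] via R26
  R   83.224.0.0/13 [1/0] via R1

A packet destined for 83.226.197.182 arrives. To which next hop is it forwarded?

Routes whose prefix contains 83.226.197.182:
  0.0.0.0/0 (default, matches everything) -> R14
  80.0.0.0/6 (80.0.0.0 - 83.255.255.255) -> R8
  83.192.0.0/10 (83.192.0.0 - 83.255.255.255) -> R27
  83.224.0.0/12 (83.224.0.0 - 83.239.255.255) -> R16
  83.224.0.0/13 (83.224.0.0 - 83.231.255.255) -> R1
  83.226.0.0/15 (83.226.0.0 - 83.227.255.255) -> R12
More-specific entries that do NOT match:
  83.226.197.160/28 (83.226.197.160 - 83.226.197.175) does not contain 83.226.197.182
  83.226.197.128/27 (83.226.197.128 - 83.226.197.159) does not contain 83.226.197.182
  83.226.196.160/27 (83.226.196.160 - 83.226.196.191) does not contain 83.226.197.182
  83.226.197.0/25 (83.226.197.0 - 83.226.197.127) does not contain 83.226.197.182
  83.234.197.0/24 (83.234.197.0 - 83.234.197.255) does not contain 83.226.197.182
  83.226.192.0/22 (83.226.192.0 - 83.226.195.255) does not contain 83.226.197.182
  83.226.208.0/21 (83.226.208.0 - 83.226.215.255) does not contain 83.226.197.182
  83.226.208.0/20 (83.226.208.0 - 83.226.223.255) does not contain 83.226.197.182
  82.226.0.0/16 (82.226.0.0 - 82.226.255.255) does not contain 83.226.197.182
Longest matching prefix is /15 -> next hop R12.

R12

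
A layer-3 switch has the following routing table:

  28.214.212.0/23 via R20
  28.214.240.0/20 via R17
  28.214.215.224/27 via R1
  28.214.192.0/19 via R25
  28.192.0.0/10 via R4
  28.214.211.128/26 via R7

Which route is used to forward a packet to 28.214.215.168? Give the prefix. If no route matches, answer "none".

28.214.192.0/19

Entries matching 28.214.215.168:
  28.192.0.0/10 (28.192.0.0 - 28.255.255.255)
  28.214.192.0/19 (28.214.192.0 - 28.214.223.255)
Most specific is 28.214.192.0/19.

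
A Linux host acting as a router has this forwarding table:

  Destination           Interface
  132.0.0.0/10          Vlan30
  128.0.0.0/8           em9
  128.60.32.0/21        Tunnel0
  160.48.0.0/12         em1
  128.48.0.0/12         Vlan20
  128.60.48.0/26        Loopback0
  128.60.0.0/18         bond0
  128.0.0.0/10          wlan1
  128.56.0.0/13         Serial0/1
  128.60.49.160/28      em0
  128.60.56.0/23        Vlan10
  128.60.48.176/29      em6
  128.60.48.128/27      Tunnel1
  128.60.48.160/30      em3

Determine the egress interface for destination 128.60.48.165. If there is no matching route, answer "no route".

Routes whose prefix contains 128.60.48.165:
  128.0.0.0/8 (128.0.0.0 - 128.255.255.255) -> em9
  128.0.0.0/10 (128.0.0.0 - 128.63.255.255) -> wlan1
  128.48.0.0/12 (128.48.0.0 - 128.63.255.255) -> Vlan20
  128.56.0.0/13 (128.56.0.0 - 128.63.255.255) -> Serial0/1
  128.60.0.0/18 (128.60.0.0 - 128.60.63.255) -> bond0
More-specific entries that do NOT match:
  128.60.48.160/30 (128.60.48.160 - 128.60.48.163) does not contain 128.60.48.165
  128.60.48.176/29 (128.60.48.176 - 128.60.48.183) does not contain 128.60.48.165
  128.60.49.160/28 (128.60.49.160 - 128.60.49.175) does not contain 128.60.48.165
  128.60.48.128/27 (128.60.48.128 - 128.60.48.159) does not contain 128.60.48.165
  128.60.48.0/26 (128.60.48.0 - 128.60.48.63) does not contain 128.60.48.165
  128.60.56.0/23 (128.60.56.0 - 128.60.57.255) does not contain 128.60.48.165
  128.60.32.0/21 (128.60.32.0 - 128.60.39.255) does not contain 128.60.48.165
Longest matching prefix is /18 -> interface bond0.

bond0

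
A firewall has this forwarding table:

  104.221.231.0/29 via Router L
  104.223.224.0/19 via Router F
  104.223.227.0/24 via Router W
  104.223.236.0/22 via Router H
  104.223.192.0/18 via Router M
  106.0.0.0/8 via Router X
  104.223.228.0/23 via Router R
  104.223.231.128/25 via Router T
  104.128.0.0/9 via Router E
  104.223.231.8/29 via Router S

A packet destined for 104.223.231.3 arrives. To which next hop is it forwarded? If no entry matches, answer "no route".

Routes whose prefix contains 104.223.231.3:
  104.128.0.0/9 (104.128.0.0 - 104.255.255.255) -> Router E
  104.223.192.0/18 (104.223.192.0 - 104.223.255.255) -> Router M
  104.223.224.0/19 (104.223.224.0 - 104.223.255.255) -> Router F
More-specific entries that do NOT match:
  104.221.231.0/29 (104.221.231.0 - 104.221.231.7) does not contain 104.223.231.3
  104.223.231.8/29 (104.223.231.8 - 104.223.231.15) does not contain 104.223.231.3
  104.223.231.128/25 (104.223.231.128 - 104.223.231.255) does not contain 104.223.231.3
  104.223.227.0/24 (104.223.227.0 - 104.223.227.255) does not contain 104.223.231.3
  104.223.228.0/23 (104.223.228.0 - 104.223.229.255) does not contain 104.223.231.3
  104.223.236.0/22 (104.223.236.0 - 104.223.239.255) does not contain 104.223.231.3
Longest matching prefix is /19 -> next hop Router F.

Router F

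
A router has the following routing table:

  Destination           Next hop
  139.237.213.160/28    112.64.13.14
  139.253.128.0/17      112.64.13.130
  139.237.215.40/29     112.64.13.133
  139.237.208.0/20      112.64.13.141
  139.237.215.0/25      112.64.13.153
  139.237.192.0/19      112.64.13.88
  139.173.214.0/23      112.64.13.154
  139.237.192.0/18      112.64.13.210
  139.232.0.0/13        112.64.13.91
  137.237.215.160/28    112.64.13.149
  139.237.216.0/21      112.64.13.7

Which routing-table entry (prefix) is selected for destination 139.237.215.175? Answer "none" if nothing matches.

Entries matching 139.237.215.175:
  139.232.0.0/13 (139.232.0.0 - 139.239.255.255)
  139.237.192.0/18 (139.237.192.0 - 139.237.255.255)
  139.237.192.0/19 (139.237.192.0 - 139.237.223.255)
  139.237.208.0/20 (139.237.208.0 - 139.237.223.255)
Most specific is 139.237.208.0/20.

139.237.208.0/20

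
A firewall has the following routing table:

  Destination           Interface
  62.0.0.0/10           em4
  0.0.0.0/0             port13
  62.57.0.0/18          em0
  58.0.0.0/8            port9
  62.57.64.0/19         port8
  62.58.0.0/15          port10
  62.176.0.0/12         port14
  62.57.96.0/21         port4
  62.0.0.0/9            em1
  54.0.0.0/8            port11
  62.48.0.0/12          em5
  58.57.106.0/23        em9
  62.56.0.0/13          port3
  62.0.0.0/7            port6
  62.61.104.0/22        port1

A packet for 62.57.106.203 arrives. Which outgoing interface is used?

port3

Routes whose prefix contains 62.57.106.203:
  0.0.0.0/0 (default, matches everything) -> port13
  62.0.0.0/7 (62.0.0.0 - 63.255.255.255) -> port6
  62.0.0.0/9 (62.0.0.0 - 62.127.255.255) -> em1
  62.0.0.0/10 (62.0.0.0 - 62.63.255.255) -> em4
  62.48.0.0/12 (62.48.0.0 - 62.63.255.255) -> em5
  62.56.0.0/13 (62.56.0.0 - 62.63.255.255) -> port3
More-specific entries that do NOT match:
  58.57.106.0/23 (58.57.106.0 - 58.57.107.255) does not contain 62.57.106.203
  62.61.104.0/22 (62.61.104.0 - 62.61.107.255) does not contain 62.57.106.203
  62.57.96.0/21 (62.57.96.0 - 62.57.103.255) does not contain 62.57.106.203
  62.57.64.0/19 (62.57.64.0 - 62.57.95.255) does not contain 62.57.106.203
  62.57.0.0/18 (62.57.0.0 - 62.57.63.255) does not contain 62.57.106.203
  62.58.0.0/15 (62.58.0.0 - 62.59.255.255) does not contain 62.57.106.203
Longest matching prefix is /13 -> interface port3.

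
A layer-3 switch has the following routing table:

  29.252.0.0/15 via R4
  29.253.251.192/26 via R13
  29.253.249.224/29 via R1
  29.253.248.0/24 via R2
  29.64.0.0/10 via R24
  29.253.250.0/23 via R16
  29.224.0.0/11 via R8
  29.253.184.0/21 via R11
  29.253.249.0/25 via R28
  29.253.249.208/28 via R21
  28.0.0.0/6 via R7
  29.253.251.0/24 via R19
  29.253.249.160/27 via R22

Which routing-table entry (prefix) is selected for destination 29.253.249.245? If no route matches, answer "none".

29.252.0.0/15

Entries matching 29.253.249.245:
  28.0.0.0/6 (28.0.0.0 - 31.255.255.255)
  29.224.0.0/11 (29.224.0.0 - 29.255.255.255)
  29.252.0.0/15 (29.252.0.0 - 29.253.255.255)
Most specific is 29.252.0.0/15.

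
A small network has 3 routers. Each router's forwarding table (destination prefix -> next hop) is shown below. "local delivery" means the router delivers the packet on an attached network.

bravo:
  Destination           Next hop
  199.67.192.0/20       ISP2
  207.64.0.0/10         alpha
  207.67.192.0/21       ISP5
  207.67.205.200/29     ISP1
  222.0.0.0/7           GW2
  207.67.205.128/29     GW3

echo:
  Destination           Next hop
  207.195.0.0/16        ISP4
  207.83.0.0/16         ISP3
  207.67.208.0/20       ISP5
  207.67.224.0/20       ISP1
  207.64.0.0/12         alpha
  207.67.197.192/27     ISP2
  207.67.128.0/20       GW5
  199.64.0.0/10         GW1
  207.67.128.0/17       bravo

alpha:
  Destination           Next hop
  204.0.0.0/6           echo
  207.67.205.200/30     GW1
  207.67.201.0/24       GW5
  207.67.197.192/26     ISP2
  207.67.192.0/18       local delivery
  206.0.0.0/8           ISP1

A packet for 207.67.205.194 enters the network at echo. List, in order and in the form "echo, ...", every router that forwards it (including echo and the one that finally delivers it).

At echo: longest match for 207.67.205.194 is 207.67.128.0/17 -> bravo
At bravo: longest match for 207.67.205.194 is 207.64.0.0/10 -> alpha
At alpha: longest match for 207.67.205.194 is 207.67.192.0/18 -> local delivery

echo, bravo, alpha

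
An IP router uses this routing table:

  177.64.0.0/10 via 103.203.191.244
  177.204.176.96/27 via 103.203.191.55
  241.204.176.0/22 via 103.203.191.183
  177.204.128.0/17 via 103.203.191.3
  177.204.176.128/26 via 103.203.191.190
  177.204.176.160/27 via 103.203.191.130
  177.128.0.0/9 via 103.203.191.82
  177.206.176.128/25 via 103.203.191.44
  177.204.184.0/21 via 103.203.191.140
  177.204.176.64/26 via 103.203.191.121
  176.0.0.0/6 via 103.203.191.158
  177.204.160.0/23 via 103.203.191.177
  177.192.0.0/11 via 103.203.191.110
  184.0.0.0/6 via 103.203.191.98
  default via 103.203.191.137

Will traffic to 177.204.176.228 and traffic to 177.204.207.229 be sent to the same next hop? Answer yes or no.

177.204.176.228: longest match 177.204.128.0/17 -> 103.203.191.3
177.204.207.229: longest match 177.204.128.0/17 -> 103.203.191.3

yes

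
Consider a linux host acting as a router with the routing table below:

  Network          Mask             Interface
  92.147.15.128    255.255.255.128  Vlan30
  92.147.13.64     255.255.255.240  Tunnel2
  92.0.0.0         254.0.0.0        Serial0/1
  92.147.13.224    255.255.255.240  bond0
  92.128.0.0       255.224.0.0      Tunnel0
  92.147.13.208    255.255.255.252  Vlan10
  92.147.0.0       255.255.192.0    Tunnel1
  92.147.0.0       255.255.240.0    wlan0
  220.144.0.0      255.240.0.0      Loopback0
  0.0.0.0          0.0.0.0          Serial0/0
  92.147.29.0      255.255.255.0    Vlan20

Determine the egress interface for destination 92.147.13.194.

wlan0

Routes whose prefix contains 92.147.13.194:
  0.0.0.0/0 (default, matches everything) -> Serial0/0
  92.0.0.0/7 (92.0.0.0 - 93.255.255.255) -> Serial0/1
  92.128.0.0/11 (92.128.0.0 - 92.159.255.255) -> Tunnel0
  92.147.0.0/18 (92.147.0.0 - 92.147.63.255) -> Tunnel1
  92.147.0.0/20 (92.147.0.0 - 92.147.15.255) -> wlan0
More-specific entries that do NOT match:
  92.147.13.208/30 (92.147.13.208 - 92.147.13.211) does not contain 92.147.13.194
  92.147.13.64/28 (92.147.13.64 - 92.147.13.79) does not contain 92.147.13.194
  92.147.13.224/28 (92.147.13.224 - 92.147.13.239) does not contain 92.147.13.194
  92.147.15.128/25 (92.147.15.128 - 92.147.15.255) does not contain 92.147.13.194
  92.147.29.0/24 (92.147.29.0 - 92.147.29.255) does not contain 92.147.13.194
Longest matching prefix is /20 -> interface wlan0.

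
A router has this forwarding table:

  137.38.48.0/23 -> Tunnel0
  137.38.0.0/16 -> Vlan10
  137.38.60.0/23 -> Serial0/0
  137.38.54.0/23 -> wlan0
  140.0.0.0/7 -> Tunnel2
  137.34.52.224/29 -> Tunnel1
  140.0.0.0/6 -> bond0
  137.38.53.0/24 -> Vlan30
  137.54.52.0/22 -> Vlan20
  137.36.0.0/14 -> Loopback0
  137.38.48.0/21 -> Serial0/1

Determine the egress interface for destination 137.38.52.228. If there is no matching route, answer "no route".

Routes whose prefix contains 137.38.52.228:
  137.36.0.0/14 (137.36.0.0 - 137.39.255.255) -> Loopback0
  137.38.0.0/16 (137.38.0.0 - 137.38.255.255) -> Vlan10
  137.38.48.0/21 (137.38.48.0 - 137.38.55.255) -> Serial0/1
More-specific entries that do NOT match:
  137.34.52.224/29 (137.34.52.224 - 137.34.52.231) does not contain 137.38.52.228
  137.38.53.0/24 (137.38.53.0 - 137.38.53.255) does not contain 137.38.52.228
  137.38.48.0/23 (137.38.48.0 - 137.38.49.255) does not contain 137.38.52.228
  137.38.60.0/23 (137.38.60.0 - 137.38.61.255) does not contain 137.38.52.228
  137.38.54.0/23 (137.38.54.0 - 137.38.55.255) does not contain 137.38.52.228
  137.54.52.0/22 (137.54.52.0 - 137.54.55.255) does not contain 137.38.52.228
Longest matching prefix is /21 -> interface Serial0/1.

Serial0/1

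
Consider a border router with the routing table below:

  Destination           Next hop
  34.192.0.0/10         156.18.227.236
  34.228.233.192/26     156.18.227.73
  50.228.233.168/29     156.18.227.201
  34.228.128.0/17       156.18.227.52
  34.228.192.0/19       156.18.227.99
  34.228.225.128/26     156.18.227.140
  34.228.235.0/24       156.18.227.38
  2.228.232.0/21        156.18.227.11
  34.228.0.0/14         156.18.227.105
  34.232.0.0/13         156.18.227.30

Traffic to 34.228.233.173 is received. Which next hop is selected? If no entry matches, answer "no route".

Routes whose prefix contains 34.228.233.173:
  34.192.0.0/10 (34.192.0.0 - 34.255.255.255) -> 156.18.227.236
  34.228.0.0/14 (34.228.0.0 - 34.231.255.255) -> 156.18.227.105
  34.228.128.0/17 (34.228.128.0 - 34.228.255.255) -> 156.18.227.52
More-specific entries that do NOT match:
  50.228.233.168/29 (50.228.233.168 - 50.228.233.175) does not contain 34.228.233.173
  34.228.233.192/26 (34.228.233.192 - 34.228.233.255) does not contain 34.228.233.173
  34.228.225.128/26 (34.228.225.128 - 34.228.225.191) does not contain 34.228.233.173
  34.228.235.0/24 (34.228.235.0 - 34.228.235.255) does not contain 34.228.233.173
  2.228.232.0/21 (2.228.232.0 - 2.228.239.255) does not contain 34.228.233.173
  34.228.192.0/19 (34.228.192.0 - 34.228.223.255) does not contain 34.228.233.173
Longest matching prefix is /17 -> next hop 156.18.227.52.

156.18.227.52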